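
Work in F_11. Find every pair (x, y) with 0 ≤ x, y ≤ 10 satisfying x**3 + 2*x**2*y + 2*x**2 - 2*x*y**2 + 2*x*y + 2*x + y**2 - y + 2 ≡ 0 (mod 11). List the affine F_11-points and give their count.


Affine F_11-points: {(0, 5), (0, 7), (1, 6), (1, 8), (2, 0), (3, 3), (3, 6), (4, 6), (4, 9), (5, 0), (5, 9), (6, 1), (7, 2), (7, 4), (8, 4), (8, 7), (9, 7), (9, 10), (10, 2)}; count = 19.

For each of the 121 pairs (x, y) ∈ F_11², evaluate f(x, y) mod 11. Record the zeros.
  x = 0: [0↦2, 1↦2, 2↦4, 3↦8, 4↦3, 5↦0, 6↦10, 7↦0, 8↦3, 9↦8, 10↦4]  zeros at y ∈ {5, 7}
  x = 1: [0↦7, 1↦9, 2↦9, 3↦7, 4↦3, 5↦8, 6↦0, 7↦1, 8↦0, 9↦8, 10↦3]  zeros at y ∈ {6, 8}
  x = 2: [0↦0, 1↦8, 2↦10, 3↦6, 4↦7, 5↦2, 6↦2, 7↦7, 8↦6, 9↦10, 10↦8]  zeros at y ∈ {0}
  x = 3: [0↦9, 1↦5, 2↦2, 3↦0, 4↦10, 5↦10, 6↦0, 7↦2, 8↦5, 9↦9, 10↦3]  zeros at y ∈ {3, 6}
  x = 4: [0↦7, 1↦6, 2↦2, 3↦6, 4↦7, 5↦5, 6↦0, 7↦3, 8↦3, 9↦0, 10↦5]  zeros at y ∈ {6, 9}
  x = 5: [0↦0, 1↦6, 2↦5, 3↦8, 4↦4, 5↦4, 6↦8, 7↦5, 8↦6, 9↦0, 10↦9]  zeros at y ∈ {0, 9}
  x = 6: [0↦5, 1↦0, 2↦6, 3↦1, 4↦7, 5↦2, 6↦8, 7↦3, 8↦9, 9↦4, 10↦10]  zeros at y ∈ {1}
  x = 7: [0↦6, 1↦5, 2↦0, 3↦2, 4↦0, 5↦5, 6↦6, 7↦3, 8↦7, 9↦7, 10↦3]  zeros at y ∈ {2, 4}
  x = 8: [0↦9, 1↦5, 2↦4, 3↦6, 4↦0, 5↦8, 6↦8, 7↦0, 8↦6, 9↦4, 10↦5]  zeros at y ∈ {4, 7}
  x = 9: [0↦9, 1↦6, 2↦2, 3↦8, 4↦2, 5↦6, 6↦9, 7↦0, 8↦1, 9↦1, 10↦0]  zeros at y ∈ {7, 10}
  x = 10: [0↦1, 1↦3, 2↦0, 3↦3, 4↦1, 5↦5, 6↦4, 7↦9, 8↦9, 9↦4, 10↦5]  zeros at y ∈ {2}
Collecting zeros: affine points = {(0, 5), (0, 7), (1, 6), (1, 8), (2, 0), (3, 3), (3, 6), (4, 6), (4, 9), (5, 0), (5, 9), (6, 1), (7, 2), (7, 4), (8, 4), (8, 7), (9, 7), (9, 10), (10, 2)}.
Total count |C(F_11)_aff| = 19.


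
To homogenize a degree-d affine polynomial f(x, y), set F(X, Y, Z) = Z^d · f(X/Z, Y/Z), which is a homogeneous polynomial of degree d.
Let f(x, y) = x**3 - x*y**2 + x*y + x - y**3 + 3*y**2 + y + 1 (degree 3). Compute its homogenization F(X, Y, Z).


F(X, Y, Z) = X**3 - X*Y**2 + X*Y*Z + X*Z**2 - Y**3 + 3*Y**2*Z + Y*Z**2 + Z**3

deg(f) = 3.
Substitute x = X/Z, y = Y/Z into f, then multiply by Z^3.
  monomial 1·x^3·y^0 ↦ 1·X^3·Y^0·Z^0.
  monomial -1·x^1·y^2 ↦ -1·X^1·Y^2·Z^0.
  monomial 1·x^1·y^1 ↦ 1·X^1·Y^1·Z^1.
  monomial 1·x^1·y^0 ↦ 1·X^1·Y^0·Z^2.
  monomial -1·x^0·y^3 ↦ -1·X^0·Y^3·Z^0.
  monomial 3·x^0·y^2 ↦ 3·X^0·Y^2·Z^1.
  monomial 1·x^0·y^1 ↦ 1·X^0·Y^1·Z^2.
  monomial 1·x^0·y^0 ↦ 1·X^0·Y^0·Z^3.
Collecting: F(X, Y, Z) = X**3 - X*Y**2 + X*Y*Z + X*Z**2 - Y**3 + 3*Y**2*Z + Y*Z**2 + Z**3.


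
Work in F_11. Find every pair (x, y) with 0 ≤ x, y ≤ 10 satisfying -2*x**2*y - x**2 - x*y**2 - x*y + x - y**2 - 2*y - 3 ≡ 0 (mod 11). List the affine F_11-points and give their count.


Affine F_11-points: {(0, 2), (0, 7), (1, 4), (1, 10), (3, 4), (4, 5), (6, 0), (6, 9), (9, 9), (9, 10), (10, 2)}; count = 11.

For each of the 121 pairs (x, y) ∈ F_11², evaluate f(x, y) mod 11. Record the zeros.
  x = 0: [0↦8, 1↦5, 2↦0, 3↦4, 4↦6, 5↦6, 6↦4, 7↦0, 8↦5, 9↦8, 10↦9]  zeros at y ∈ {2, 7}
  x = 1: [0↦8, 1↦1, 2↦1, 3↦8, 4↦0, 5↦10, 6↦5, 7↦7, 8↦5, 9↦10, 10↦0]  zeros at y ∈ {4, 10}
  x = 2: [0↦6, 1↦2, 2↦3, 3↦9, 4↦9, 5↦3, 6↦2, 7↦6, 8↦4, 9↦7, 10↦4]  zeros at y ∈ ∅
  x = 3: [0↦2, 1↦8, 2↦6, 3↦7, 4↦0, 5↦7, 6↦6, 7↦8, 8↦2, 9↦10, 10↦10]  zeros at y ∈ {4}
  x = 4: [0↦7, 1↦8, 2↦10, 3↦2, 4↦6, 5↦0, 6↦6, 7↦2, 8↦10, 9↦8, 10↦7]  zeros at y ∈ {5}
  x = 5: [0↦10, 1↦2, 2↦4, 3↦5, 4↦5, 5↦4, 6↦2, 7↦10, 8↦6, 9↦1, 10↦6]  zeros at y ∈ ∅
  x = 6: [0↦0, 1↦1, 2↦10, 3↦5, 4↦8, 5↦8, 6↦5, 7↦10, 8↦1, 9↦0, 10↦7]  zeros at y ∈ {0, 9}
  x = 7: [0↦10, 1↦5, 2↦6, 3↦2, 4↦4, 5↦1, 6↦4, 7↦2, 8↦6, 9↦5, 10↦10]  zeros at y ∈ ∅
  x = 8: [0↦7, 1↦3, 2↦3, 3↦7, 4↦4, 5↦5, 6↦10, 7↦8, 8↦10, 9↦5, 10↦4]  zeros at y ∈ ∅
  x = 9: [0↦2, 1↦6, 2↦1, 3↦9, 4↦8, 5↦9, 6↦1, 7↦6, 8↦2, 9↦0, 10↦0]  zeros at y ∈ {9, 10}
  x = 10: [0↦6, 1↦3, 2↦0, 3↦8, 4↦5, 5↦2, 6↦10, 7↦7, 8↦4, 9↦1, 10↦9]  zeros at y ∈ {2}
Collecting zeros: affine points = {(0, 2), (0, 7), (1, 4), (1, 10), (3, 4), (4, 5), (6, 0), (6, 9), (9, 9), (9, 10), (10, 2)}.
Total count |C(F_11)_aff| = 11.


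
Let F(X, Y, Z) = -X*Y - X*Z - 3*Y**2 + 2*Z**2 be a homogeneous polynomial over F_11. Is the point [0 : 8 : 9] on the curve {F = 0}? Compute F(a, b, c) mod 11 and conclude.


F(0,8,9) ≡ 3 (mod 11); P is NOT on the curve.

Evaluate F(0, 8, 9) term-by-term (mod 11).
  -X*Y ↦ -1·0·8·1 = 0
  -X*Z ↦ -1·0·1·9 = 0
  -3*Y**2 ↦ -3·1·64·1 = -192
  2*Z**2 ↦ 2·1·1·81 = 162
Sum: F(0, 8, 9) = (0) + (0) + (-192) + (162) = -30.
Reducing mod 11: -30 ≡ 3 (mod 11).
Since F(a, b, c) ≡ 3 ≠ 0 (mod 11), P does NOT lie on the curve.


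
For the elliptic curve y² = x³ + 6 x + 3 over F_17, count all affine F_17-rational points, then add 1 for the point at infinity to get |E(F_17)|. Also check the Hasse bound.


Affine points = {(6, 0), (8, 6), (8, 11), (9, 2), (9, 15), (10, 3), (10, 14), (12, 1), (12, 16), (13, 0), (14, 3), (14, 14), (15, 0), (16, 8), (16, 9)}; affine count = 15; |E(F_17)| = 16.

Discriminant check: Δ ∝ 4a³ + 27b² = 4·6³ + 27·3² = 4·216 + 27·9 ≡ 2 (mod 17). Nonzero ⇒ E is nonsingular.
For each x ∈ F_17, compute rhs = x³ + 6·x + 3 mod 17, then count y ∈ F_17 with y² ≡ rhs.
  x = 0: rhs = 3, matching y values: none (0 points).
  x = 1: rhs = 10, matching y values: none (0 points).
  x = 2: rhs = 6, matching y values: none (0 points).
  x = 3: rhs = 14, matching y values: none (0 points).
  x = 4: rhs = 6, matching y values: none (0 points).
  x = 5: rhs = 5, matching y values: none (0 points).
  x = 6: rhs = 0, matching y values: 0 (1 points).
  x = 7: rhs = 14, matching y values: none (0 points).
  x = 8: rhs = 2, matching y values: 6, 11 (2 points).
  x = 9: rhs = 4, matching y values: 2, 15 (2 points).
  x = 10: rhs = 9, matching y values: 3, 14 (2 points).
  x = 11: rhs = 6, matching y values: none (0 points).
  x = 12: rhs = 1, matching y values: 1, 16 (2 points).
  x = 13: rhs = 0, matching y values: 0 (1 points).
  x = 14: rhs = 9, matching y values: 3, 14 (2 points).
  x = 15: rhs = 0, matching y values: 0 (1 points).
  x = 16: rhs = 13, matching y values: 8, 9 (2 points).
Total affine count: 15.
Full point count |E(F_17)| = 15 + 1 = 16.
Hasse bound: |16 − (17+1)| = |-2| = 2 ≤ 2√17 ≈ 8.2462 ✓.


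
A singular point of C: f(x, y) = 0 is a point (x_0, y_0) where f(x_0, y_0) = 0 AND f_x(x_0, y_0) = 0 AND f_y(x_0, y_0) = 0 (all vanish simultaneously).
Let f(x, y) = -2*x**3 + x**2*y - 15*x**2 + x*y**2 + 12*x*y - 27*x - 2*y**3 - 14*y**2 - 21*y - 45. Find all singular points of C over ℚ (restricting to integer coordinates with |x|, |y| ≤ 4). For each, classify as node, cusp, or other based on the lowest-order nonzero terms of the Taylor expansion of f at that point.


Singular points: {(-3, -3)}; classification: cusp.

Compute partial derivatives:
  f_x = -6*x**2 + 2*x*y - 30*x + y**2 + 12*y - 27.
  f_y = x**2 + 2*x*y + 12*x - 6*y**2 - 28*y - 21.
Scan x_0 ∈ {−4, ..., 4}. For each x_0, f_y(x_0, y) is a polynomial in y; find its integer roots y ∈ {−4, ..., 4}, then test f_x and f at those candidates.
  x = -4: f_y(-4, y) = -6*y**2 - 36*y - 53; no integer root y with |y| ≤ 4.
  x = -3: f_y(-3, y) = -6*y**2 - 34*y - 48; vanishes at y ∈ {-3}. (-3, -3): f_x = 0, f = 0 — SINGULAR.
  x = -2: f_y(-2, y) = -6*y**2 - 32*y - 41; no integer root y with |y| ≤ 4.
  x = -1: f_y(-1, y) = -6*y**2 - 30*y - 32; no integer root y with |y| ≤ 4.
  x = 0: f_y(0, y) = -6*y**2 - 28*y - 21; no integer root y with |y| ≤ 4.
  x = 1: f_y(1, y) = -6*y**2 - 26*y - 8; vanishes at y ∈ {-4}. (1, -4): f_x = -103 ≠ 0.
  x = 2: f_y(2, y) = -6*y**2 - 24*y + 7; no integer root y with |y| ≤ 4.
  x = 3: f_y(3, y) = -6*y**2 - 22*y + 24; no integer root y with |y| ≤ 4.
  x = 4: f_y(4, y) = -6*y**2 - 20*y + 43; no integer root y with |y| ≤ 4.
Only singular point on the grid: (-3, -3).
Classify: substitute x = -3 + u, y = -3 + v and expand: f = -2*u**3 + u**2*v + u*v**2 - 2*v**3 + v**2.
No constant or linear terms (consistent with a singular point). Quadratic part: v**2. Cubic part: -2*u**3 + u**2*v + u*v**2 - 2*v**3.
The quadratic part v**2 is a perfect square, so there is a single (double) tangent line v = 0, i.e. y = -3. Restricting the cubic part to that line (v = 0) leaves -2*u**3 ≠ 0, so f is not divisible by v and the branch is v² ≈ 2*u**3 to lowest order — this is a cusp.
Classification: cusp.


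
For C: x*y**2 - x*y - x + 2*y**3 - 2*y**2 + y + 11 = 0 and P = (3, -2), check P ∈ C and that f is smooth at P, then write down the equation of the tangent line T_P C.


Tangent line at P: 5*x + 18*y + 21 = 0.

Step 1: f(3, -2) = 0, so P lies on C.
Step 2: partial derivatives
  f_x(x, y) = y**2 - y - 1, f_y(x, y) = 2*x*y - x + 6*y**2 - 4*y + 1.
  f_x(P) = 5, f_y(P) = 18 (gradient nonzero, so P is smooth).
Step 3: tangent line at P: 5·(x − 3) + 18·(y − -2) = 0.
Expanding: 5*x + 18*y + 21 = 0.


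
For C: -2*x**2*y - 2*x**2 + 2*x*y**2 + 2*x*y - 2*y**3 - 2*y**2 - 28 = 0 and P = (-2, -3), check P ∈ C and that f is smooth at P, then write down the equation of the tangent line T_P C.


Tangent line at P: -4*x - 30*y - 98 = 0.

Step 1: f(-2, -3) = 0, so P lies on C.
Step 2: partial derivatives
  f_x(x, y) = -4*x*y - 4*x + 2*y**2 + 2*y, f_y(x, y) = -2*x**2 + 4*x*y + 2*x - 6*y**2 - 4*y.
  f_x(P) = -4, f_y(P) = -30 (gradient nonzero, so P is smooth).
Step 3: tangent line at P: -4·(x − -2) + -30·(y − -3) = 0.
Expanding: -4*x - 30*y - 98 = 0.


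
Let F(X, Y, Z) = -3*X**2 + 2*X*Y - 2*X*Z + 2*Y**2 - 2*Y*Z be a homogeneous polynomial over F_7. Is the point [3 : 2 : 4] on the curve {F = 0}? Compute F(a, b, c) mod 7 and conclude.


F(3,2,4) ≡ 2 (mod 7); P is NOT on the curve.

Evaluate F(3, 2, 4) term-by-term (mod 7).
  -3*X**2 ↦ -3·9·1·1 = -27
  2*X*Y ↦ 2·3·2·1 = 12
  -2*X*Z ↦ -2·3·1·4 = -24
  2*Y**2 ↦ 2·1·4·1 = 8
  -2*Y*Z ↦ -2·1·2·4 = -16
Sum: F(3, 2, 4) = (-27) + (12) + (-24) + (8) + (-16) = -47.
Reducing mod 7: -47 ≡ 2 (mod 7).
Since F(a, b, c) ≡ 2 ≠ 0 (mod 7), P does NOT lie on the curve.


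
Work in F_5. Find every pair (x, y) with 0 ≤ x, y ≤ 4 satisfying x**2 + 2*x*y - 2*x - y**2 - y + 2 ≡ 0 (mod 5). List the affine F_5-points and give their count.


Affine F_5-points: {(0, 1), (0, 3), (1, 3), (3, 0), (4, 0), (4, 2)}; count = 6.

For each of the 25 pairs (x, y) ∈ F_5², evaluate f(x, y) mod 5. Record the zeros.
  x = 0: [0↦2, 1↦0, 2↦1, 3↦0, 4↦2]  zeros at y ∈ {1, 3}
  x = 1: [0↦1, 1↦1, 2↦4, 3↦0, 4↦4]  zeros at y ∈ {3}
  x = 2: [0↦2, 1↦4, 2↦4, 3↦2, 4↦3]  zeros at y ∈ ∅
  x = 3: [0↦0, 1↦4, 2↦1, 3↦1, 4↦4]  zeros at y ∈ {0}
  x = 4: [0↦0, 1↦1, 2↦0, 3↦2, 4↦2]  zeros at y ∈ {0, 2}
Collecting zeros: affine points = {(0, 1), (0, 3), (1, 3), (3, 0), (4, 0), (4, 2)}.
Total count |C(F_5)_aff| = 6.


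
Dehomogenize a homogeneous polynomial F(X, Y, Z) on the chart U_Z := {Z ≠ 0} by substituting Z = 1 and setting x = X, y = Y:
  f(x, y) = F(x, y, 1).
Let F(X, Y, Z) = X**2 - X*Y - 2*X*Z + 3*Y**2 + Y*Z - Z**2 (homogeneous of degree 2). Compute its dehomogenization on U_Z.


f(x, y) = x**2 - x*y - 2*x + 3*y**2 + y - 1

On U_Z we set Z = 1. Each monomial c·X^i·Y^j·Z^k in F becomes c·x^i·y^j·1^k = c·x^i·y^j.
Substituting Z = 1: F(X, Y, 1) = x**2 - x*y - 2*x + 3*y**2 + y - 1.
Note: deg(f) ≤ deg(F) = 2; strict inequality happens when F is divisible by Z (lost terms).


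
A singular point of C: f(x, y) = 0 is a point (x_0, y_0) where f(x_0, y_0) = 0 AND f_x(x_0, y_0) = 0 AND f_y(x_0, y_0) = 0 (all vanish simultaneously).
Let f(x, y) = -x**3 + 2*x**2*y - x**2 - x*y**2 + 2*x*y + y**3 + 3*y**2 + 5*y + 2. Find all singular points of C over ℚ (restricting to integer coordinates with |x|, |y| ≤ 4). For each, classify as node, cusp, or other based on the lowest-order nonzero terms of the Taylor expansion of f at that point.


Singular points: {(-1, -1)}; classification: cusp.

Compute partial derivatives:
  f_x = -3*x**2 + 4*x*y - 2*x - y**2 + 2*y.
  f_y = 2*x**2 - 2*x*y + 2*x + 3*y**2 + 6*y + 5.
Scan x_0 ∈ {−4, ..., 4}. For each x_0, f_y(x_0, y) is a polynomial in y; find its integer roots y ∈ {−4, ..., 4}, then test f_x and f at those candidates.
  x = -4: f_y(-4, y) = 3*y**2 + 14*y + 29; no integer root y with |y| ≤ 4.
  x = -3: f_y(-3, y) = 3*y**2 + 12*y + 17; no integer root y with |y| ≤ 4.
  x = -2: f_y(-2, y) = 3*y**2 + 10*y + 9; no integer root y with |y| ≤ 4.
  x = -1: f_y(-1, y) = 3*y**2 + 8*y + 5; vanishes at y ∈ {-1}. (-1, -1): f_x = 0, f = 0 — SINGULAR.
  x = 0: f_y(0, y) = 3*y**2 + 6*y + 5; no integer root y with |y| ≤ 4.
  x = 1: f_y(1, y) = 3*y**2 + 4*y + 9; no integer root y with |y| ≤ 4.
  x = 2: f_y(2, y) = 3*y**2 + 2*y + 17; no integer root y with |y| ≤ 4.
  x = 3: f_y(3, y) = 3*y**2 + 29; no integer root y with |y| ≤ 4.
  x = 4: f_y(4, y) = 3*y**2 - 2*y + 45; no integer root y with |y| ≤ 4.
Only singular point on the grid: (-1, -1).
Classify: substitute x = -1 + u, y = -1 + v and expand: f = -u**3 + 2*u**2*v - u*v**2 + v**3 + v**2.
No constant or linear terms (consistent with a singular point). Quadratic part: v**2. Cubic part: -u**3 + 2*u**2*v - u*v**2 + v**3.
The quadratic part v**2 is a perfect square, so there is a single (double) tangent line v = 0, i.e. y = -1. Restricting the cubic part to that line (v = 0) leaves -u**3 ≠ 0, so f is not divisible by v and the branch is v² ≈ u**3 to lowest order — this is a cusp.
Classification: cusp.


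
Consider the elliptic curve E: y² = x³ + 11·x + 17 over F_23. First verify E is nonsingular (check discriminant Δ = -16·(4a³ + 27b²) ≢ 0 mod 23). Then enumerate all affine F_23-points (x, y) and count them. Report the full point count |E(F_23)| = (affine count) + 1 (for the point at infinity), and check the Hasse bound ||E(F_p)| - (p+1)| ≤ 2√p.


Affine points = {(1, 11), (1, 12), (2, 1), (2, 22), (3, 10), (3, 13), (5, 6), (5, 17), (6, 0), (7, 0), (10, 0), (19, 1), (19, 22), (20, 7), (20, 16)}; affine count = 15; |E(F_23)| = 16.

Discriminant check: Δ ∝ 4a³ + 27b² = 4·11³ + 27·17² = 4·1331 + 27·289 ≡ 17 (mod 23). Nonzero ⇒ E is nonsingular.
For each x ∈ F_23, compute rhs = x³ + 11·x + 17 mod 23, then count y ∈ F_23 with y² ≡ rhs.
  x = 0: rhs = 17, matching y values: none (0 points).
  x = 1: rhs = 6, matching y values: 11, 12 (2 points).
  x = 2: rhs = 1, matching y values: 1, 22 (2 points).
  x = 3: rhs = 8, matching y values: 10, 13 (2 points).
  x = 4: rhs = 10, matching y values: none (0 points).
  x = 5: rhs = 13, matching y values: 6, 17 (2 points).
  x = 6: rhs = 0, matching y values: 0 (1 points).
  x = 7: rhs = 0, matching y values: 0 (1 points).
  x = 8: rhs = 19, matching y values: none (0 points).
  x = 9: rhs = 17, matching y values: none (0 points).
  x = 10: rhs = 0, matching y values: 0 (1 points).
  x = 11: rhs = 20, matching y values: none (0 points).
  x = 12: rhs = 14, matching y values: none (0 points).
  x = 13: rhs = 11, matching y values: none (0 points).
  x = 14: rhs = 17, matching y values: none (0 points).
  x = 15: rhs = 15, matching y values: none (0 points).
  x = 16: rhs = 11, matching y values: none (0 points).
  x = 17: rhs = 11, matching y values: none (0 points).
  x = 18: rhs = 21, matching y values: none (0 points).
  x = 19: rhs = 1, matching y values: 1, 22 (2 points).
  x = 20: rhs = 3, matching y values: 7, 16 (2 points).
  x = 21: rhs = 10, matching y values: none (0 points).
  x = 22: rhs = 5, matching y values: none (0 points).
Total affine count: 15.
Full point count |E(F_23)| = 15 + 1 = 16.
Hasse bound: |16 − (23+1)| = |-8| = 8 ≤ 2√23 ≈ 9.5917 ✓.


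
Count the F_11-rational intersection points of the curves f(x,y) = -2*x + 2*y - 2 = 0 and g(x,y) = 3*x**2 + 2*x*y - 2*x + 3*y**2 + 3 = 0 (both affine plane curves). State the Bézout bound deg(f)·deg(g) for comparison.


Common zeros: {(6, 7), (7, 8)}; count = 2; Bézout bound = 2.

deg(f) = 1, deg(g) = 2, so Bézout bound = 2.
Scan x ∈ F_11. For each x, list the y ∈ F_11 with f(x, y) ≡ 0 and those with g(x, y) ≡ 0 (mod 11); the common zeros in that column are the intersection.
  x = 0: f ≡ 0 at y ∈ {1}; g ≡ 0 at y ∈ ∅; common: ∅.
  x = 1: f ≡ 0 at y ∈ {2}; g ≡ 0 at y ∈ {7}; common: ∅.
  x = 2: f ≡ 0 at y ∈ {3}; g ≡ 0 at y ∈ {0, 6}; common: ∅.
  x = 3: f ≡ 0 at y ∈ {4}; g ≡ 0 at y ∈ {1, 8}; common: ∅.
  x = 4: f ≡ 0 at y ∈ {5}; g ≡ 0 at y ∈ ∅; common: ∅.
  x = 5: f ≡ 0 at y ∈ {6}; g ≡ 0 at y ∈ ∅; common: ∅.
  x = 6: f ≡ 0 at y ∈ {7}; g ≡ 0 at y ∈ {0, 7}; common: {7}.
  x = 7: f ≡ 0 at y ∈ {8}; g ≡ 0 at y ∈ {2, 8}; common: {8}.
  x = 8: f ≡ 0 at y ∈ {9}; g ≡ 0 at y ∈ {1}; common: ∅.
  x = 9: f ≡ 0 at y ∈ {10}; g ≡ 0 at y ∈ ∅; common: ∅.
  x = 10: f ≡ 0 at y ∈ {0}; g ≡ 0 at y ∈ ∅; common: ∅.
Collecting: common zeros = {(6, 7), (7, 8)}, so the count is 2.
Comparison with the Bézout bound: 2 ≤ 2 = deg(f)·deg(g), as expected for curves with no common component (the bound is attained).


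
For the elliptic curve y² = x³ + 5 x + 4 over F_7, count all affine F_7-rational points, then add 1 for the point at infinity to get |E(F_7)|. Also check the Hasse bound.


Affine points = {(0, 2), (0, 5), (2, 1), (2, 6), (3, 2), (3, 5), (4, 2), (4, 5), (5, 0)}; affine count = 9; |E(F_7)| = 10.

Discriminant check: Δ ∝ 4a³ + 27b² = 4·5³ + 27·4² = 4·125 + 27·16 ≡ 1 (mod 7). Nonzero ⇒ E is nonsingular.
For each x ∈ F_7, compute rhs = x³ + 5·x + 4 mod 7, then count y ∈ F_7 with y² ≡ rhs.
  x = 0: rhs = 4, matching y values: 2, 5 (2 points).
  x = 1: rhs = 3, matching y values: none (0 points).
  x = 2: rhs = 1, matching y values: 1, 6 (2 points).
  x = 3: rhs = 4, matching y values: 2, 5 (2 points).
  x = 4: rhs = 4, matching y values: 2, 5 (2 points).
  x = 5: rhs = 0, matching y values: 0 (1 points).
  x = 6: rhs = 5, matching y values: none (0 points).
Total affine count: 9.
Full point count |E(F_7)| = 9 + 1 = 10.
Hasse bound: |10 − (7+1)| = |2| = 2 ≤ 2√7 ≈ 5.2915 ✓.


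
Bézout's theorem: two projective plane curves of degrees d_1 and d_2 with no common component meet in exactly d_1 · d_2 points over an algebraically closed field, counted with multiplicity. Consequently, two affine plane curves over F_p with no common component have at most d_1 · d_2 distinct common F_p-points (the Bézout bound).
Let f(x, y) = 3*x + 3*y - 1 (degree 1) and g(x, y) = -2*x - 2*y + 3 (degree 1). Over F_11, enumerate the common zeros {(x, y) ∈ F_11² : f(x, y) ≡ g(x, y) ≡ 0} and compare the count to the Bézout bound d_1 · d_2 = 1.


Common zeros: ∅; count = 0; Bézout bound = 1.

deg(f) = 1, deg(g) = 1, so Bézout bound = 1.
Scan x ∈ F_11. For each x, list the y ∈ F_11 with f(x, y) ≡ 0 and those with g(x, y) ≡ 0 (mod 11); the common zeros in that column are the intersection.
  x = 0: f ≡ 0 at y ∈ {4}; g ≡ 0 at y ∈ {7}; common: ∅.
  x = 1: f ≡ 0 at y ∈ {3}; g ≡ 0 at y ∈ {6}; common: ∅.
  x = 2: f ≡ 0 at y ∈ {2}; g ≡ 0 at y ∈ {5}; common: ∅.
  x = 3: f ≡ 0 at y ∈ {1}; g ≡ 0 at y ∈ {4}; common: ∅.
  x = 4: f ≡ 0 at y ∈ {0}; g ≡ 0 at y ∈ {3}; common: ∅.
  x = 5: f ≡ 0 at y ∈ {10}; g ≡ 0 at y ∈ {2}; common: ∅.
  x = 6: f ≡ 0 at y ∈ {9}; g ≡ 0 at y ∈ {1}; common: ∅.
  x = 7: f ≡ 0 at y ∈ {8}; g ≡ 0 at y ∈ {0}; common: ∅.
  x = 8: f ≡ 0 at y ∈ {7}; g ≡ 0 at y ∈ {10}; common: ∅.
  x = 9: f ≡ 0 at y ∈ {6}; g ≡ 0 at y ∈ {9}; common: ∅.
  x = 10: f ≡ 0 at y ∈ {5}; g ≡ 0 at y ∈ {8}; common: ∅.
Collecting: common zeros = ∅, so the count is 0.
Comparison with the Bézout bound: 0 ≤ 1 = deg(f)·deg(g), as expected for curves with no common component (the affine F_11-count falls short of the bound because intersections may lie at infinity, over extension fields, or carry multiplicity).


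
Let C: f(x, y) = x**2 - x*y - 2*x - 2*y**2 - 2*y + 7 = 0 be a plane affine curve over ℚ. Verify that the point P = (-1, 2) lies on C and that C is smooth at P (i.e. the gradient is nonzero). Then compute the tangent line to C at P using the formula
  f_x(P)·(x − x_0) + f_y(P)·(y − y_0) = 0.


Tangent line at P: -6*x - 9*y + 12 = 0.

Step 1: f(-1, 2) = 0, so P lies on C.
Step 2: partial derivatives
  f_x(x, y) = 2*x - y - 2, f_y(x, y) = -x - 4*y - 2.
  f_x(P) = -6, f_y(P) = -9 (gradient nonzero, so P is smooth).
Step 3: tangent line at P: -6·(x − -1) + -9·(y − 2) = 0.
Expanding: -6*x - 9*y + 12 = 0.


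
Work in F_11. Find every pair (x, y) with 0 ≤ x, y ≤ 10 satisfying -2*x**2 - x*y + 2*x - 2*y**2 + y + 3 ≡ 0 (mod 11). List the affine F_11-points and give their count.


Affine F_11-points: {(0, 7), (0, 10), (2, 2), (2, 3), (3, 3), (3, 7), (6, 5), (6, 9), (7, 9), (7, 10), (9, 2), (9, 5)}; count = 12.

For each of the 121 pairs (x, y) ∈ F_11², evaluate f(x, y) mod 11. Record the zeros.
  x = 0: [0↦3, 1↦2, 2↦8, 3↦10, 4↦8, 5↦2, 6↦3, 7↦0, 8↦4, 9↦4, 10↦0]  zeros at y ∈ {7, 10}
  x = 1: [0↦3, 1↦1, 2↦6, 3↦7, 4↦4, 5↦8, 6↦8, 7↦4, 8↦7, 9↦6, 10↦1]  zeros at y ∈ ∅
  x = 2: [0↦10, 1↦7, 2↦0, 3↦0, 4↦7, 5↦10, 6↦9, 7↦4, 8↦6, 9↦4, 10↦9]  zeros at y ∈ {2, 3}
  x = 3: [0↦2, 1↦9, 2↦1, 3↦0, 4↦6, 5↦8, 6↦6, 7↦0, 8↦1, 9↦9, 10↦2]  zeros at y ∈ {3, 7}
  x = 4: [0↦1, 1↦7, 2↦9, 3↦7, 4↦1, 5↦2, 6↦10, 7↦3, 8↦3, 9↦10, 10↦2]  zeros at y ∈ ∅
  x = 5: [0↦7, 1↦1, 2↦2, 3↦10, 4↦3, 5↦3, 6↦10, 7↦2, 8↦1, 9↦7, 10↦9]  zeros at y ∈ ∅
  x = 6: [0↦9, 1↦2, 2↦2, 3↦9, 4↦1, 5↦0, 6↦6, 7↦8, 8↦6, 9↦0, 10↦1]  zeros at y ∈ {5, 9}
  x = 7: [0↦7, 1↦10, 2↦9, 3↦4, 4↦6, 5↦4, 6↦9, 7↦10, 8↦7, 9↦0, 10↦0]  zeros at y ∈ {9, 10}
  x = 8: [0↦1, 1↦3, 2↦1, 3↦6, 4↦7, 5↦4, 6↦8, 7↦8, 8↦4, 9↦7, 10↦6]  zeros at y ∈ ∅
  x = 9: [0↦2, 1↦3, 2↦0, 3↦4, 4↦4, 5↦0, 6↦3, 7↦2, 8↦8, 9↦10, 10↦8]  zeros at y ∈ {2, 5}
  x = 10: [0↦10, 1↦10, 2↦6, 3↦9, 4↦8, 5↦3, 6↦5, 7↦3, 8↦8, 9↦9, 10↦6]  zeros at y ∈ ∅
Collecting zeros: affine points = {(0, 7), (0, 10), (2, 2), (2, 3), (3, 3), (3, 7), (6, 5), (6, 9), (7, 9), (7, 10), (9, 2), (9, 5)}.
Total count |C(F_11)_aff| = 12.


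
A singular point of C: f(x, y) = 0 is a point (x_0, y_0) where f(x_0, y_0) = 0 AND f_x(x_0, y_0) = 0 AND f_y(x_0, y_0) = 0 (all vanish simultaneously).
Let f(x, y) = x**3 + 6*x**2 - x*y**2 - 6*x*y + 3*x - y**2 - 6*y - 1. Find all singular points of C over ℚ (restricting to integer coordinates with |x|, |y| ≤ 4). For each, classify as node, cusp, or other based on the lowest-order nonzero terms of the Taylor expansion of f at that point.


Singular points: {(-2, -3)}; classification: cusp.

Compute partial derivatives:
  f_x = 3*x**2 + 12*x - y**2 - 6*y + 3.
  f_y = -2*x*y - 6*x - 2*y - 6.
Scan x_0 ∈ {−4, ..., 4}. For each x_0, f_y(x_0, y) is a polynomial in y; find its integer roots y ∈ {−4, ..., 4}, then test f_x and f at those candidates.
  x = -4: f_y(-4, y) = 6*y + 18; vanishes at y ∈ {-3}. (-4, -3): f_x = 12 ≠ 0.
  x = -3: f_y(-3, y) = 4*y + 12; vanishes at y ∈ {-3}. (-3, -3): f_x = 3 ≠ 0.
  x = -2: f_y(-2, y) = 2*y + 6; vanishes at y ∈ {-3}. (-2, -3): f_x = 0, f = 0 — SINGULAR.
  x = -1: f_y(-1, y) = 0; vanishes at y ∈ {-4, -3, -2, -1, 0, 1, 2, 3, 4}. (-1, -4): f_x = 2 ≠ 0; (-1, -3): f_x = 3 ≠ 0; (-1, -2): f_x = 2 ≠ 0; (-1, -1): f_x = -1 ≠ 0; (-1, 0): f_x = -6 ≠ 0; (-1, 1): f_x = -13 ≠ 0; (-1, 2): f_x = -22 ≠ 0; (-1, 3): f_x = -33 ≠ 0; (-1, 4): f_x = -46 ≠ 0.
  x = 0: f_y(0, y) = -2*y - 6; vanishes at y ∈ {-3}. (0, -3): f_x = 12 ≠ 0.
  x = 1: f_y(1, y) = -4*y - 12; vanishes at y ∈ {-3}. (1, -3): f_x = 27 ≠ 0.
  x = 2: f_y(2, y) = -6*y - 18; vanishes at y ∈ {-3}. (2, -3): f_x = 48 ≠ 0.
  x = 3: f_y(3, y) = -8*y - 24; vanishes at y ∈ {-3}. (3, -3): f_x = 75 ≠ 0.
  x = 4: f_y(4, y) = -10*y - 30; vanishes at y ∈ {-3}. (4, -3): f_x = 108 ≠ 0.
Only singular point on the grid: (-2, -3).
Classify: substitute x = -2 + u, y = -3 + v and expand: f = u**3 - u*v**2 + v**2.
No constant or linear terms (consistent with a singular point). Quadratic part: v**2. Cubic part: u**3 - u*v**2.
The quadratic part v**2 is a perfect square, so there is a single (double) tangent line v = 0, i.e. y = -3. Restricting the cubic part to that line (v = 0) leaves u**3 ≠ 0, so f is not divisible by v and the branch is v² ≈ -u**3 to lowest order — this is a cusp.
Classification: cusp.


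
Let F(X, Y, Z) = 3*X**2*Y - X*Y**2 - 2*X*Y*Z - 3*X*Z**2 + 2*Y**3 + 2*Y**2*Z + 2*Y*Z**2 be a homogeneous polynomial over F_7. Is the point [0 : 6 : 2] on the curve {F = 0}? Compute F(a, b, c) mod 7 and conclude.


F(0,6,2) ≡ 1 (mod 7); P is NOT on the curve.

Evaluate F(0, 6, 2) term-by-term (mod 7).
  3*X**2*Y ↦ 3·0·6·1 = 0
  -X*Y**2 ↦ -1·0·36·1 = 0
  -2*X*Y*Z ↦ -2·0·6·2 = 0
  -3*X*Z**2 ↦ -3·0·1·4 = 0
  2*Y**3 ↦ 2·1·216·1 = 432
  2*Y**2*Z ↦ 2·1·36·2 = 144
  2*Y*Z**2 ↦ 2·1·6·4 = 48
Sum: F(0, 6, 2) = (0) + (0) + (0) + (0) + (432) + (144) + (48) = 624.
Reducing mod 7: 624 ≡ 1 (mod 7).
Since F(a, b, c) ≡ 1 ≠ 0 (mod 7), P does NOT lie on the curve.


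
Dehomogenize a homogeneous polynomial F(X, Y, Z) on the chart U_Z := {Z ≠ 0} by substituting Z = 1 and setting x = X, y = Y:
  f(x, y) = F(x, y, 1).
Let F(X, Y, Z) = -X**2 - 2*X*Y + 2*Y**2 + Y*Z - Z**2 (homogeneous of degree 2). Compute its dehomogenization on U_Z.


f(x, y) = -x**2 - 2*x*y + 2*y**2 + y - 1

On U_Z we set Z = 1. Each monomial c·X^i·Y^j·Z^k in F becomes c·x^i·y^j·1^k = c·x^i·y^j.
Substituting Z = 1: F(X, Y, 1) = -x**2 - 2*x*y + 2*y**2 + y - 1.
Note: deg(f) ≤ deg(F) = 2; strict inequality happens when F is divisible by Z (lost terms).


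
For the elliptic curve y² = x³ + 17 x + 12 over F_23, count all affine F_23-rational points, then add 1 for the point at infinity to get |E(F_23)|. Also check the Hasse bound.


Affine points = {(0, 9), (0, 14), (2, 10), (2, 13), (4, 11), (4, 12), (6, 10), (6, 13), (8, 4), (8, 19), (10, 3), (10, 20), (11, 9), (11, 14), (12, 9), (12, 14), (14, 2), (14, 21), (15, 10), (15, 13), (17, 4), (17, 19), (18, 3), (18, 20), (19, 8), (19, 15), (20, 7), (20, 16), (21, 4), (21, 19)}; affine count = 30; |E(F_23)| = 31.

Discriminant check: Δ ∝ 4a³ + 27b² = 4·17³ + 27·12² = 4·4913 + 27·144 ≡ 11 (mod 23). Nonzero ⇒ E is nonsingular.
For each x ∈ F_23, compute rhs = x³ + 17·x + 12 mod 23, then count y ∈ F_23 with y² ≡ rhs.
  x = 0: rhs = 12, matching y values: 9, 14 (2 points).
  x = 1: rhs = 7, matching y values: none (0 points).
  x = 2: rhs = 8, matching y values: 10, 13 (2 points).
  x = 3: rhs = 21, matching y values: none (0 points).
  x = 4: rhs = 6, matching y values: 11, 12 (2 points).
  x = 5: rhs = 15, matching y values: none (0 points).
  x = 6: rhs = 8, matching y values: 10, 13 (2 points).
  x = 7: rhs = 14, matching y values: none (0 points).
  x = 8: rhs = 16, matching y values: 4, 19 (2 points).
  x = 9: rhs = 20, matching y values: none (0 points).
  x = 10: rhs = 9, matching y values: 3, 20 (2 points).
  x = 11: rhs = 12, matching y values: 9, 14 (2 points).
  x = 12: rhs = 12, matching y values: 9, 14 (2 points).
  x = 13: rhs = 15, matching y values: none (0 points).
  x = 14: rhs = 4, matching y values: 2, 21 (2 points).
  x = 15: rhs = 8, matching y values: 10, 13 (2 points).
  x = 16: rhs = 10, matching y values: none (0 points).
  x = 17: rhs = 16, matching y values: 4, 19 (2 points).
  x = 18: rhs = 9, matching y values: 3, 20 (2 points).
  x = 19: rhs = 18, matching y values: 8, 15 (2 points).
  x = 20: rhs = 3, matching y values: 7, 16 (2 points).
  x = 21: rhs = 16, matching y values: 4, 19 (2 points).
  x = 22: rhs = 17, matching y values: none (0 points).
Total affine count: 30.
Full point count |E(F_23)| = 30 + 1 = 31.
Hasse bound: |31 − (23+1)| = |7| = 7 ≤ 2√23 ≈ 9.5917 ✓.


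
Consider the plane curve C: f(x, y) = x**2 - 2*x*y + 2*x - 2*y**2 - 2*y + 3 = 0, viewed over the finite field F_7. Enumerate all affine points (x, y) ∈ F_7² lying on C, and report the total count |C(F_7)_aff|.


Affine F_7-points: {(0, 3), (1, 1), (1, 4), (4, 3), (4, 6), (5, 4), (6, 1), (6, 6)}; count = 8.

For each of the 49 pairs (x, y) ∈ F_7², evaluate f(x, y) mod 7. Record the zeros.
  x = 0: [0↦3, 1↦6, 2↦5, 3↦0, 4↦5, 5↦6, 6↦3]  zeros at y ∈ {3}
  x = 1: [0↦6, 1↦0, 2↦4, 3↦4, 4↦0, 5↦6, 6↦1]  zeros at y ∈ {1, 4}
  x = 2: [0↦4, 1↦3, 2↦5, 3↦3, 4↦4, 5↦1, 6↦1]  zeros at y ∈ ∅
  x = 3: [0↦4, 1↦1, 2↦1, 3↦4, 4↦3, 5↦5, 6↦3]  zeros at y ∈ ∅
  x = 4: [0↦6, 1↦1, 2↦6, 3↦0, 4↦4, 5↦4, 6↦0]  zeros at y ∈ {3, 6}
  x = 5: [0↦3, 1↦3, 2↦6, 3↦5, 4↦0, 5↦5, 6↦6]  zeros at y ∈ {4}
  x = 6: [0↦2, 1↦0, 2↦1, 3↦5, 4↦5, 5↦1, 6↦0]  zeros at y ∈ {1, 6}
Collecting zeros: affine points = {(0, 3), (1, 1), (1, 4), (4, 3), (4, 6), (5, 4), (6, 1), (6, 6)}.
Total count |C(F_7)_aff| = 8.


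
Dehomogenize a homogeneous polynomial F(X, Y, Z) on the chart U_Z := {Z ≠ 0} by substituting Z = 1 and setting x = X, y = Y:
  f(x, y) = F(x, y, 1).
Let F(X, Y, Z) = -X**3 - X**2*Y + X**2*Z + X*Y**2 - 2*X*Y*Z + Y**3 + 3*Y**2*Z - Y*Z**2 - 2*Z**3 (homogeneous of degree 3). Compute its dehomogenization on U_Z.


f(x, y) = -x**3 - x**2*y + x**2 + x*y**2 - 2*x*y + y**3 + 3*y**2 - y - 2

On U_Z we set Z = 1. Each monomial c·X^i·Y^j·Z^k in F becomes c·x^i·y^j·1^k = c·x^i·y^j.
Substituting Z = 1: F(X, Y, 1) = -x**3 - x**2*y + x**2 + x*y**2 - 2*x*y + y**3 + 3*y**2 - y - 2.
Note: deg(f) ≤ deg(F) = 3; strict inequality happens when F is divisible by Z (lost terms).


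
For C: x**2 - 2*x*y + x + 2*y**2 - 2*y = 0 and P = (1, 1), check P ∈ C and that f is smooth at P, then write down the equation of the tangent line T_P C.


Tangent line at P: x - 1 = 0.

Step 1: f(1, 1) = 0, so P lies on C.
Step 2: partial derivatives
  f_x(x, y) = 2*x - 2*y + 1, f_y(x, y) = -2*x + 4*y - 2.
  f_x(P) = 1, f_y(P) = 0 (gradient nonzero, so P is smooth).
Step 3: tangent line at P: 1·(x − 1) + 0·(y − 1) = 0.
Expanding: x - 1 = 0.


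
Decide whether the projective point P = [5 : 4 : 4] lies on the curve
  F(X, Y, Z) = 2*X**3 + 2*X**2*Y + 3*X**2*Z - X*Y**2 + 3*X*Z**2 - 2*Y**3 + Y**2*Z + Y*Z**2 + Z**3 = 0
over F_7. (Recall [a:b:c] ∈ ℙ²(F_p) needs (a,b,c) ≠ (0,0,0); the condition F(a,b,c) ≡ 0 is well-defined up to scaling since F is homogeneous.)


F(5,4,4) ≡ 1 (mod 7); P is NOT on the curve.

Evaluate F(5, 4, 4) term-by-term (mod 7).
  2*X**3 ↦ 2·125·1·1 = 250
  2*X**2*Y ↦ 2·25·4·1 = 200
  3*X**2*Z ↦ 3·25·1·4 = 300
  -X*Y**2 ↦ -1·5·16·1 = -80
  3*X*Z**2 ↦ 3·5·1·16 = 240
  -2*Y**3 ↦ -2·1·64·1 = -128
  Y**2*Z ↦ 1·1·16·4 = 64
  Y*Z**2 ↦ 1·1·4·16 = 64
  Z**3 ↦ 1·1·1·64 = 64
Sum: F(5, 4, 4) = (250) + (200) + (300) + (-80) + (240) + (-128) + (64) + (64) + (64) = 974.
Reducing mod 7: 974 ≡ 1 (mod 7).
Since F(a, b, c) ≡ 1 ≠ 0 (mod 7), P does NOT lie on the curve.


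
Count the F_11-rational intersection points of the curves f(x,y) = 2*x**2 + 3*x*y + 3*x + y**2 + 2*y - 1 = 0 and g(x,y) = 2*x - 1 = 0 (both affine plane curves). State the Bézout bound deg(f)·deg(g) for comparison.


Common zeros: {(6, 1)}; count = 1; Bézout bound = 2.

deg(f) = 2, deg(g) = 1, so Bézout bound = 2.
Scan x ∈ F_11. For each x, list the y ∈ F_11 with f(x, y) ≡ 0 and those with g(x, y) ≡ 0 (mod 11); the common zeros in that column are the intersection.
  x = 0: f ≡ 0 at y ∈ ∅; g ≡ 0 at y ∈ ∅; common: ∅.
  x = 1: f ≡ 0 at y ∈ {7, 10}; g ≡ 0 at y ∈ ∅; common: ∅.
  x = 2: f ≡ 0 at y ∈ {1, 2}; g ≡ 0 at y ∈ ∅; common: ∅.
  x = 3: f ≡ 0 at y ∈ ∅; g ≡ 0 at y ∈ ∅; common: ∅.
  x = 4: f ≡ 0 at y ∈ ∅; g ≡ 0 at y ∈ ∅; common: ∅.
  x = 5: f ≡ 0 at y ∈ {8}; g ≡ 0 at y ∈ ∅; common: ∅.
  x = 6: f ≡ 0 at y ∈ {1}; g ≡ 0 at y ∈ {0, 1, 2, 3, 4, 5, 6, 7, 8, 9, 10}; common: {1}.
  x = 7: f ≡ 0 at y ∈ ∅; g ≡ 0 at y ∈ ∅; common: ∅.
  x = 8: f ≡ 0 at y ∈ ∅; g ≡ 0 at y ∈ ∅; common: ∅.
  x = 9: f ≡ 0 at y ∈ {7, 8}; g ≡ 0 at y ∈ ∅; common: ∅.
  x = 10: f ≡ 0 at y ∈ {2, 10}; g ≡ 0 at y ∈ ∅; common: ∅.
Collecting: common zeros = {(6, 1)}, so the count is 1.
Comparison with the Bézout bound: 1 ≤ 2 = deg(f)·deg(g), as expected for curves with no common component (the affine F_11-count falls short of the bound because intersections may lie at infinity, over extension fields, or carry multiplicity).


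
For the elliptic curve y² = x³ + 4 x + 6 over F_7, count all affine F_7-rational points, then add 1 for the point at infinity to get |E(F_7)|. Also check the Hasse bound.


Affine points = {(1, 2), (1, 5), (2, 1), (2, 6), (4, 3), (4, 4), (5, 2), (5, 5), (6, 1), (6, 6)}; affine count = 10; |E(F_7)| = 11.

Discriminant check: Δ ∝ 4a³ + 27b² = 4·4³ + 27·6² = 4·64 + 27·36 ≡ 3 (mod 7). Nonzero ⇒ E is nonsingular.
For each x ∈ F_7, compute rhs = x³ + 4·x + 6 mod 7, then count y ∈ F_7 with y² ≡ rhs.
  x = 0: rhs = 6, matching y values: none (0 points).
  x = 1: rhs = 4, matching y values: 2, 5 (2 points).
  x = 2: rhs = 1, matching y values: 1, 6 (2 points).
  x = 3: rhs = 3, matching y values: none (0 points).
  x = 4: rhs = 2, matching y values: 3, 4 (2 points).
  x = 5: rhs = 4, matching y values: 2, 5 (2 points).
  x = 6: rhs = 1, matching y values: 1, 6 (2 points).
Total affine count: 10.
Full point count |E(F_7)| = 10 + 1 = 11.
Hasse bound: |11 − (7+1)| = |3| = 3 ≤ 2√7 ≈ 5.2915 ✓.


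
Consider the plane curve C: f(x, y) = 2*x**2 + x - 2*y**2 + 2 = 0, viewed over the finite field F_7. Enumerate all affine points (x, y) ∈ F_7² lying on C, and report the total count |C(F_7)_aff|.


Affine F_7-points: {(0, 1), (0, 6), (3, 1), (3, 6), (5, 2), (5, 5)}; count = 6.

For each of the 49 pairs (x, y) ∈ F_7², evaluate f(x, y) mod 7. Record the zeros.
  x = 0: [0↦2, 1↦0, 2↦1, 3↦5, 4↦5, 5↦1, 6↦0]  zeros at y ∈ {1, 6}
  x = 1: [0↦5, 1↦3, 2↦4, 3↦1, 4↦1, 5↦4, 6↦3]  zeros at y ∈ ∅
  x = 2: [0↦5, 1↦3, 2↦4, 3↦1, 4↦1, 5↦4, 6↦3]  zeros at y ∈ ∅
  x = 3: [0↦2, 1↦0, 2↦1, 3↦5, 4↦5, 5↦1, 6↦0]  zeros at y ∈ {1, 6}
  x = 4: [0↦3, 1↦1, 2↦2, 3↦6, 4↦6, 5↦2, 6↦1]  zeros at y ∈ ∅
  x = 5: [0↦1, 1↦6, 2↦0, 3↦4, 4↦4, 5↦0, 6↦6]  zeros at y ∈ {2, 5}
  x = 6: [0↦3, 1↦1, 2↦2, 3↦6, 4↦6, 5↦2, 6↦1]  zeros at y ∈ ∅
Collecting zeros: affine points = {(0, 1), (0, 6), (3, 1), (3, 6), (5, 2), (5, 5)}.
Total count |C(F_7)_aff| = 6.


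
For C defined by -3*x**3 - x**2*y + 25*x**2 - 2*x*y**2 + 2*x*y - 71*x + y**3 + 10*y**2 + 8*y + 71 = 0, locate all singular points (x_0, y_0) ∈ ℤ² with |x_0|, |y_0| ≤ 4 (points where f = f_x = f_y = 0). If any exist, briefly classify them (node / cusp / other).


Singular points: {(3, -1)}; classification: node.

Compute partial derivatives:
  f_x = -9*x**2 - 2*x*y + 50*x - 2*y**2 + 2*y - 71.
  f_y = -x**2 - 4*x*y + 2*x + 3*y**2 + 20*y + 8.
Scan x_0 ∈ {−4, ..., 4}. For each x_0, f_y(x_0, y) is a polynomial in y; find its integer roots y ∈ {−4, ..., 4}, then test f_x and f at those candidates.
  x = -4: f_y(-4, y) = 3*y**2 + 36*y - 16; no integer root y with |y| ≤ 4.
  x = -3: f_y(-3, y) = 3*y**2 + 32*y - 7; no integer root y with |y| ≤ 4.
  x = -2: f_y(-2, y) = 3*y**2 + 28*y; vanishes at y ∈ {0}. (-2, 0): f_x = -207 ≠ 0.
  x = -1: f_y(-1, y) = 3*y**2 + 24*y + 5; no integer root y with |y| ≤ 4.
  x = 0: f_y(0, y) = 3*y**2 + 20*y + 8; no integer root y with |y| ≤ 4.
  x = 1: f_y(1, y) = 3*y**2 + 16*y + 9; no integer root y with |y| ≤ 4.
  x = 2: f_y(2, y) = 3*y**2 + 12*y + 8; no integer root y with |y| ≤ 4.
  x = 3: f_y(3, y) = 3*y**2 + 8*y + 5; vanishes at y ∈ {-1}. (3, -1): f_x = 0, f = 0 — SINGULAR.
  x = 4: f_y(4, y) = 3*y**2 + 4*y; vanishes at y ∈ {0}. (4, 0): f_x = -15 ≠ 0.
Only singular point on the grid: (3, -1).
Classify: substitute x = 3 + u, y = -1 + v and expand: f = -3*u**3 - u**2*v - u**2 - 2*u*v**2 + v**3 + v**2.
No constant or linear terms (consistent with a singular point). Quadratic part: -u**2 + v**2. Cubic part: -3*u**3 - u**2*v - 2*u*v**2 + v**3.
The quadratic part v**2 - u**2 = (v − u)(v + u) splits into two distinct linear factors, so there are two distinct tangent lines y − -1 = ±(x − 3) — this is a node (ordinary double point).
Classification: node.


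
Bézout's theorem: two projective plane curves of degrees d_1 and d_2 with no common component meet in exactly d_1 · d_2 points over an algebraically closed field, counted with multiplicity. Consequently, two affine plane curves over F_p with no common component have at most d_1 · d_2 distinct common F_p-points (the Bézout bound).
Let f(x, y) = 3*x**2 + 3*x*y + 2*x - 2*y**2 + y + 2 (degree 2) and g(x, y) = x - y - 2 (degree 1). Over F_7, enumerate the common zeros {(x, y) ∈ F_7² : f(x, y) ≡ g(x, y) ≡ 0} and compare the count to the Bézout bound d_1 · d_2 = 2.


Common zeros: ∅; count = 0; Bézout bound = 2.

deg(f) = 2, deg(g) = 1, so Bézout bound = 2.
Scan x ∈ F_7. For each x, list the y ∈ F_7 with f(x, y) ≡ 0 and those with g(x, y) ≡ 0 (mod 7); the common zeros in that column are the intersection.
  x = 0: f ≡ 0 at y ∈ ∅; g ≡ 0 at y ∈ {5}; common: ∅.
  x = 1: f ≡ 0 at y ∈ {0, 2}; g ≡ 0 at y ∈ {6}; common: ∅.
  x = 2: f ≡ 0 at y ∈ {3, 4}; g ≡ 0 at y ∈ {0}; common: ∅.
  x = 3: f ≡ 0 at y ∈ {0, 5}; g ≡ 0 at y ∈ {1}; common: ∅.
  x = 4: f ≡ 0 at y ∈ ∅; g ≡ 0 at y ∈ {2}; common: ∅.
  x = 5: f ≡ 0 at y ∈ {4}; g ≡ 0 at y ∈ {3}; common: ∅.
  x = 6: f ≡ 0 at y ∈ {3}; g ≡ 0 at y ∈ {4}; common: ∅.
Collecting: common zeros = ∅, so the count is 0.
Comparison with the Bézout bound: 0 ≤ 2 = deg(f)·deg(g), as expected for curves with no common component (the affine F_7-count falls short of the bound because intersections may lie at infinity, over extension fields, or carry multiplicity).


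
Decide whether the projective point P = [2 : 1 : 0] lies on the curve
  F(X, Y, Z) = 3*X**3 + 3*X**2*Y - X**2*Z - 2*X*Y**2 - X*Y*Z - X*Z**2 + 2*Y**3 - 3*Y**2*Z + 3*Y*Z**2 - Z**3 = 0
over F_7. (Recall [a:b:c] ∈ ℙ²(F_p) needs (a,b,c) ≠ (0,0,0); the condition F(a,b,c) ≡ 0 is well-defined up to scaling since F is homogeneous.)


F(2,1,0) ≡ 6 (mod 7); P is NOT on the curve.

Evaluate F(2, 1, 0) term-by-term (mod 7).
  3*X**3 ↦ 3·8·1·1 = 24
  3*X**2*Y ↦ 3·4·1·1 = 12
  -X**2*Z ↦ -1·4·1·0 = 0
  -2*X*Y**2 ↦ -2·2·1·1 = -4
  -X*Y*Z ↦ -1·2·1·0 = 0
  -X*Z**2 ↦ -1·2·1·0 = 0
  2*Y**3 ↦ 2·1·1·1 = 2
  -3*Y**2*Z ↦ -3·1·1·0 = 0
  3*Y*Z**2 ↦ 3·1·1·0 = 0
  -Z**3 ↦ -1·1·1·0 = 0
Sum: F(2, 1, 0) = (24) + (12) + (0) + (-4) + (0) + (0) + (2) + (0) + (0) + (0) = 34.
Reducing mod 7: 34 ≡ 6 (mod 7).
Since F(a, b, c) ≡ 6 ≠ 0 (mod 7), P does NOT lie on the curve.


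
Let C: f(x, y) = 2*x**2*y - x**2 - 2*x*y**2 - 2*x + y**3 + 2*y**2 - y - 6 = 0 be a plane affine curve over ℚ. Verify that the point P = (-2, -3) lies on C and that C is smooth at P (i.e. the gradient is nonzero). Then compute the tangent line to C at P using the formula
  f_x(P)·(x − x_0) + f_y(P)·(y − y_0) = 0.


Tangent line at P: 8*x - 2*y + 10 = 0.

Step 1: f(-2, -3) = 0, so P lies on C.
Step 2: partial derivatives
  f_x(x, y) = 4*x*y - 2*x - 2*y**2 - 2, f_y(x, y) = 2*x**2 - 4*x*y + 3*y**2 + 4*y - 1.
  f_x(P) = 8, f_y(P) = -2 (gradient nonzero, so P is smooth).
Step 3: tangent line at P: 8·(x − -2) + -2·(y − -3) = 0.
Expanding: 8*x - 2*y + 10 = 0.


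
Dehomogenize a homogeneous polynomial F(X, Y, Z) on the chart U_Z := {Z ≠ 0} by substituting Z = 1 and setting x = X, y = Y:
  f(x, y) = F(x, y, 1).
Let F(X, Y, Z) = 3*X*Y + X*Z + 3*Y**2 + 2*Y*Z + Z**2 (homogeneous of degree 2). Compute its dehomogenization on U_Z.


f(x, y) = 3*x*y + x + 3*y**2 + 2*y + 1

On U_Z we set Z = 1. Each monomial c·X^i·Y^j·Z^k in F becomes c·x^i·y^j·1^k = c·x^i·y^j.
Substituting Z = 1: F(X, Y, 1) = 3*x*y + x + 3*y**2 + 2*y + 1.
Note: deg(f) ≤ deg(F) = 2; strict inequality happens when F is divisible by Z (lost terms).
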